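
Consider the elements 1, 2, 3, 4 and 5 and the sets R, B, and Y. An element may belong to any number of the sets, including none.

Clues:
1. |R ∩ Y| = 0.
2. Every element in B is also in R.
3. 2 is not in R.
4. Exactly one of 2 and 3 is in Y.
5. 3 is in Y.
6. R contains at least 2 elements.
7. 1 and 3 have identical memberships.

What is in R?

R = {4, 5}

From (3): 2 ∉ R.
From (5): 3 ∈ Y.
(2) contrapositive: 2 ∉ B.
(4) (exactly one): 2 ∉ Y.
(7): 1 matches 3: 1 ∈ Y.
Suppose 1 ∈ R: no assignment then satisfies all the clues, so 1 ∉ R.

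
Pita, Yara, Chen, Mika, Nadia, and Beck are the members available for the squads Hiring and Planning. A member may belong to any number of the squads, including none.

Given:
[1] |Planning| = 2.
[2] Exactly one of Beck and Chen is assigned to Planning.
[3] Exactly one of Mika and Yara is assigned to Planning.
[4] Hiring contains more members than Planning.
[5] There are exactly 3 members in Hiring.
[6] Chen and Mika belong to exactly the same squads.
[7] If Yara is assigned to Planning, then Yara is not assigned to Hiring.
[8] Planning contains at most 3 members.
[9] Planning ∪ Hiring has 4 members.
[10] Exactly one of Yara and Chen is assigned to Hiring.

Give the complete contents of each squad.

Hiring = {Beck, Chen, Mika}; Planning = {Beck, Yara}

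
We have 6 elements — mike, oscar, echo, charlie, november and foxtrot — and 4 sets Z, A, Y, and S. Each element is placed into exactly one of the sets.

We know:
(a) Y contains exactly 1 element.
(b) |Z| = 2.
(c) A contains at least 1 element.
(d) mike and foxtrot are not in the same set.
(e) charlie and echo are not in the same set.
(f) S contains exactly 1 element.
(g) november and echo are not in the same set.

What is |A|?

2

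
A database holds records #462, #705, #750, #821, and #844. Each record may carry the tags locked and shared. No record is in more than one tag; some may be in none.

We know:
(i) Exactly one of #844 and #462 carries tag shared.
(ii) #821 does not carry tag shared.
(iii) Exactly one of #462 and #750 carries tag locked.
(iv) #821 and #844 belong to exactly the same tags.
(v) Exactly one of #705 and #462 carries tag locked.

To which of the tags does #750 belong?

From (ii): #821 ∉ shared.
(iv): #844 matches #821: #844 ∉ shared.
(i) (exactly one): #462 ∈ shared.
(iii) (exactly one): #750 ∈ locked.
(v) (exactly one): #705 ∈ locked.

#750: locked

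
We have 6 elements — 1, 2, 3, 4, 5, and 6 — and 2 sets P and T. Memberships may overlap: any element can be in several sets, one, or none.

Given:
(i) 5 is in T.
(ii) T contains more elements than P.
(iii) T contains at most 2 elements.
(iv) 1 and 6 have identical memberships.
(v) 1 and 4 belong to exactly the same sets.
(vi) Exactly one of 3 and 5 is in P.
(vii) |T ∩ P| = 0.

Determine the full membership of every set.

P = {3}; T = {2, 5}

From (i): 5 ∈ T.
Suppose 1 ∈ P: no assignment then satisfies all the clues, so 1 ∉ P.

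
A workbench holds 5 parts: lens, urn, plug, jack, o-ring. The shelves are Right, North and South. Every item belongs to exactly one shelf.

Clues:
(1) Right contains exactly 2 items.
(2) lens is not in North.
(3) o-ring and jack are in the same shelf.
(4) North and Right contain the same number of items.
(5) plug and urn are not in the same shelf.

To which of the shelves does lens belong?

From (2): lens ∉ North.
Suppose lens ∉ Right: no assignment then satisfies all the clues, so lens ∈ Right.

lens: Right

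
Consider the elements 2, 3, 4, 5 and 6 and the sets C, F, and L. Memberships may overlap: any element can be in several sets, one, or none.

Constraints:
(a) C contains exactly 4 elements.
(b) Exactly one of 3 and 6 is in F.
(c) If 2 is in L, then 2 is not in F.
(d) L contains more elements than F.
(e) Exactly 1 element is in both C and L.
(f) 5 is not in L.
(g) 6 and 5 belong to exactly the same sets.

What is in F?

F = {3}

From (f): 5 ∉ L.
(g): 6 matches 5: 6 ∉ L.
Suppose 2 ∈ F: no assignment then satisfies all the clues, so 2 ∉ F.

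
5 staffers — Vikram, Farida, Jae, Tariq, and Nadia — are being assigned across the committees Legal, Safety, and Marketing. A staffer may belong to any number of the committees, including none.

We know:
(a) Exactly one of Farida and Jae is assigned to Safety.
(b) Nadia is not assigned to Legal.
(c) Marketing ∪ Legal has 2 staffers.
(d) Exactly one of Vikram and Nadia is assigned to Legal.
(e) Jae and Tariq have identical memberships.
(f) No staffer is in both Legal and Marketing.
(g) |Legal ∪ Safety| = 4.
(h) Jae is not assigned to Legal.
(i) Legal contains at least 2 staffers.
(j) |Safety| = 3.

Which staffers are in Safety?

Safety = {Jae, Tariq, Vikram}

From (b): Nadia ∉ Legal.
From (h): Jae ∉ Legal.
(d) (exactly one): Vikram ∈ Legal.
(e): Tariq matches Jae: Tariq ∉ Legal.
(f) (disjoint): Vikram ∉ Marketing.
(i): only 2 candidates remain for Legal, so all are in.
(f) (disjoint): Farida ∉ Marketing.
Suppose Vikram ∉ Safety: no assignment then satisfies all the clues, so Vikram ∈ Safety.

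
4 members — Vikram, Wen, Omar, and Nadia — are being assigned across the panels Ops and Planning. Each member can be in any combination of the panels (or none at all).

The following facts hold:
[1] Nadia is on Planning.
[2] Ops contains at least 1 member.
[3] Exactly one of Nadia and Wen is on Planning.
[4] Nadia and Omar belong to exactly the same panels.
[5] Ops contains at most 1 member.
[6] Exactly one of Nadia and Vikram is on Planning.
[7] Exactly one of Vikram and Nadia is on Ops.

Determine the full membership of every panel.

Ops = {Vikram}; Planning = {Nadia, Omar}

From (1): Nadia ∈ Planning.
(3) (exactly one): Wen ∉ Planning.
(4): Omar matches Nadia: Omar ∈ Planning.
(6) (exactly one): Vikram ∉ Planning.
Suppose Vikram ∉ Ops: no assignment then satisfies all the clues, so Vikram ∈ Ops.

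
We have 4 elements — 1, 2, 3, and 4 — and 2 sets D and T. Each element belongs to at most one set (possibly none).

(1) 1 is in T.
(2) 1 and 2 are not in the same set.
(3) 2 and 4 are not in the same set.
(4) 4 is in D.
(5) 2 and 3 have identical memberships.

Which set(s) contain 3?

From (1): 1 ∈ T.
From (4): 4 ∈ D.
(2): 2 ∉ T.
(3): 2 ∉ D.
(5): 3 matches 2: 3 ∉ D.
(5): 3 matches 2: 3 ∉ T.

3: none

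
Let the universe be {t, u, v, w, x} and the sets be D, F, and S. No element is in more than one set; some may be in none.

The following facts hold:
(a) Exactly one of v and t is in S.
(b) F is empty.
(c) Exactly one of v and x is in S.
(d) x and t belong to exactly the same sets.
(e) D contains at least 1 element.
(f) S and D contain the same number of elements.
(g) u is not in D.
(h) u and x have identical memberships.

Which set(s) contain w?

w: D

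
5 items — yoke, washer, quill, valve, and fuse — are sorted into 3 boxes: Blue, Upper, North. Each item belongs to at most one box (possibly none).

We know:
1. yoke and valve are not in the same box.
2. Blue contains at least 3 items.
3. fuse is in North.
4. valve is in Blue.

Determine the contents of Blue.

From (3): fuse ∈ North.
From (4): valve ∈ Blue.
(1): yoke ∉ Blue.
(2): only 3 candidates remain for Blue, so all are in.

Blue = {quill, valve, washer}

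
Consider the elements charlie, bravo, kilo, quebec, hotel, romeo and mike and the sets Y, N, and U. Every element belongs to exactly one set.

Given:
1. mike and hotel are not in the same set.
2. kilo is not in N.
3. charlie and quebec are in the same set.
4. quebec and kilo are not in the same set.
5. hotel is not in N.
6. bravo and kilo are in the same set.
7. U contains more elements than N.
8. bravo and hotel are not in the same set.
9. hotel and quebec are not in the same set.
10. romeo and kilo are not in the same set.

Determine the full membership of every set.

Y = {hotel, romeo}; N = {charlie, quebec}; U = {bravo, kilo, mike}

From (2): kilo ∉ N.
From (5): hotel ∉ N.
(6): bravo matches kilo: bravo ∉ N.
Suppose charlie ∈ Y: no assignment then satisfies all the clues, so charlie ∉ Y.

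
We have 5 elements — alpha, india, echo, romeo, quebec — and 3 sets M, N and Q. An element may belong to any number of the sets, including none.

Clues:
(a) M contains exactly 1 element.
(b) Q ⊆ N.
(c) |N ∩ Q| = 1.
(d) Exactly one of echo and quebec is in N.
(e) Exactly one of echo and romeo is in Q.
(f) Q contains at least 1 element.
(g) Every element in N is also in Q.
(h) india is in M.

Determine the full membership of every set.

M = {india}; N = {echo}; Q = {echo}

From (h): india ∈ M.
(a): M already has 1, so the rest are out.
Suppose alpha ∈ N: no assignment then satisfies all the clues, so alpha ∉ N.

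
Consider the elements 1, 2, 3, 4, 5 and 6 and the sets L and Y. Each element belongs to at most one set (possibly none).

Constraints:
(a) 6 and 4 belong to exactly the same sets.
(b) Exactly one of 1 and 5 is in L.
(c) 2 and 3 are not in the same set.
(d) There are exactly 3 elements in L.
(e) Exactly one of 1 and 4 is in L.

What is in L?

L = {4, 5, 6}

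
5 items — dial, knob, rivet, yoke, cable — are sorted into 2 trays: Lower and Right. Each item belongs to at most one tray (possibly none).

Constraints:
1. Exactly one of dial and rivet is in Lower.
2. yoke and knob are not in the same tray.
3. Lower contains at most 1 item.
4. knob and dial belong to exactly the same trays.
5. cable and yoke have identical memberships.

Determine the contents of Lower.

Lower = {rivet}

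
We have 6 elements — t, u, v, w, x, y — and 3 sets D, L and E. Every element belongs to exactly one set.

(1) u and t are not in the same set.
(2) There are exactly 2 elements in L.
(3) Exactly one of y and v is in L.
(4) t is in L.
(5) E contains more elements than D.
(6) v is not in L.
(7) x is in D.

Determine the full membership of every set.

From (4): t ∈ L.
From (6): v ∉ L.
From (7): x ∈ D.
(1): u ∉ L.
(3) (exactly one): y ∈ L.
(2): L already has 2, so the rest are out.
Suppose u ∈ D: no assignment then satisfies all the clues, so u ∉ D.

D = {x}; L = {t, y}; E = {u, v, w}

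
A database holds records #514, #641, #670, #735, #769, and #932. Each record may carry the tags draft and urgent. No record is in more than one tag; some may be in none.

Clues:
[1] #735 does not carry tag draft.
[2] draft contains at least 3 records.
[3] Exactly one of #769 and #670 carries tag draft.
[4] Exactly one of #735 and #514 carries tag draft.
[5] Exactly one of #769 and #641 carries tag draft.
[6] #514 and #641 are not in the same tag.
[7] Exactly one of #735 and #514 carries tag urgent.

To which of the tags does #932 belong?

From (1): #735 ∉ draft.
(4) (exactly one): #514 ∈ draft.
(6): #641 ∉ draft.
(7) (exactly one): #735 ∈ urgent.
(5) (exactly one): #769 ∈ draft.
(3) (exactly one): #670 ∉ draft.
(2): only 3 candidates remain for draft, so all are in.

#932: draft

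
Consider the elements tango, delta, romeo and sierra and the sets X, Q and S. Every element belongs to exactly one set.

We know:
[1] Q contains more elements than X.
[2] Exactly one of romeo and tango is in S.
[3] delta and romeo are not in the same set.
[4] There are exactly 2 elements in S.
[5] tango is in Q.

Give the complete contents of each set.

X = {}; Q = {delta, tango}; S = {romeo, sierra}

From (5): tango ∈ Q.
(2) (exactly one): romeo ∈ S.
(3): delta ∉ S.
(4): only 2 candidates remain for S, so all are in.
Suppose delta ∈ X: no assignment then satisfies all the clues, so delta ∉ X.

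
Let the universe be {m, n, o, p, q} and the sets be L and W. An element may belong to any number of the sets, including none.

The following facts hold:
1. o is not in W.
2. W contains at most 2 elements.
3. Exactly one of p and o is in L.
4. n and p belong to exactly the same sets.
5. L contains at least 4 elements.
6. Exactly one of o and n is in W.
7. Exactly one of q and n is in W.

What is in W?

From (1): o ∉ W.
(6) (exactly one): n ∈ W.
(7) (exactly one): q ∉ W.
(4): p matches n: p ∈ W.
(2): W already has 2, so the rest are out.

W = {n, p}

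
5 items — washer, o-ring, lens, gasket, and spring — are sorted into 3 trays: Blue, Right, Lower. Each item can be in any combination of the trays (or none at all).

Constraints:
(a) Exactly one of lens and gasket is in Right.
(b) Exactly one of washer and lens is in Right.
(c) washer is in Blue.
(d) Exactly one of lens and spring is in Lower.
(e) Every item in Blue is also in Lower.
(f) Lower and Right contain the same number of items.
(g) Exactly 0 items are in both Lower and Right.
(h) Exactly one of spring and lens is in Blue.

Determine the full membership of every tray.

Blue = {spring, washer}; Right = {lens, o-ring}; Lower = {spring, washer}

From (c): washer ∈ Blue.
(e) with washer ∈ Blue: washer ∈ Lower.
Suppose washer ∈ Right: no assignment then satisfies all the clues, so washer ∉ Right.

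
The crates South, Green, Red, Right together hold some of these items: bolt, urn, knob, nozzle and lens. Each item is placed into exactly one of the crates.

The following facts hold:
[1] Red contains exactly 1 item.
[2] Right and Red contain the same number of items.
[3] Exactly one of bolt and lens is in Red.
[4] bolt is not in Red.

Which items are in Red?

From (4): bolt ∉ Red.
(3) (exactly one): lens ∈ Red.
(1): Red already has 1, so the rest are out.

Red = {lens}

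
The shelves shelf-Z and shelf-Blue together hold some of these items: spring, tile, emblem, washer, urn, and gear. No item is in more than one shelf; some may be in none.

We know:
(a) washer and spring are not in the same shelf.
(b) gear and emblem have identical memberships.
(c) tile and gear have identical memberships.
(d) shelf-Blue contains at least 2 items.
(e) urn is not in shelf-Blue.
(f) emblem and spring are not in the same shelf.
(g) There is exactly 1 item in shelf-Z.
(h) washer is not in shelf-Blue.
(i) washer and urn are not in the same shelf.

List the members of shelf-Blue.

shelf-Blue = {emblem, gear, tile}

From (e): urn ∉ shelf-Blue.
From (h): washer ∉ shelf-Blue.
Suppose spring ∈ shelf-Blue: no assignment then satisfies all the clues, so spring ∉ shelf-Blue.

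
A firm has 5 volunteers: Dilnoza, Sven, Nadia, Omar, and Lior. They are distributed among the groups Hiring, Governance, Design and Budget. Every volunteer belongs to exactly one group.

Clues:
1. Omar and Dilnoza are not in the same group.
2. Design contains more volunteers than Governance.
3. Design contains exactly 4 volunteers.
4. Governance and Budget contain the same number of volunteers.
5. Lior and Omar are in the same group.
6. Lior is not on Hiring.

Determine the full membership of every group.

Hiring = {Dilnoza}; Governance = {}; Design = {Lior, Nadia, Omar, Sven}; Budget = {}

From (6): Lior ∉ Hiring.
(5): Omar matches Lior: Omar ∉ Hiring.
Suppose Dilnoza ∉ Hiring: no assignment then satisfies all the clues, so Dilnoza ∈ Hiring.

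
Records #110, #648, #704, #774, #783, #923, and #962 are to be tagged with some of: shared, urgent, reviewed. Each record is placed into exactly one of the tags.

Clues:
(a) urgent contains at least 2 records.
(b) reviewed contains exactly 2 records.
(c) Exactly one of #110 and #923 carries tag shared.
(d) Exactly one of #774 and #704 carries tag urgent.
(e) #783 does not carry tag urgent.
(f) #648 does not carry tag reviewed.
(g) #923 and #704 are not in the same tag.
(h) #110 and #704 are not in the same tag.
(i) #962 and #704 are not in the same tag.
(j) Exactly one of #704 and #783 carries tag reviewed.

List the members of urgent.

From (e): #783 ∉ urgent.
From (f): #648 ∉ reviewed.
Suppose #110 ∈ urgent: no assignment then satisfies all the clues, so #110 ∉ urgent.

urgent = {#648, #704}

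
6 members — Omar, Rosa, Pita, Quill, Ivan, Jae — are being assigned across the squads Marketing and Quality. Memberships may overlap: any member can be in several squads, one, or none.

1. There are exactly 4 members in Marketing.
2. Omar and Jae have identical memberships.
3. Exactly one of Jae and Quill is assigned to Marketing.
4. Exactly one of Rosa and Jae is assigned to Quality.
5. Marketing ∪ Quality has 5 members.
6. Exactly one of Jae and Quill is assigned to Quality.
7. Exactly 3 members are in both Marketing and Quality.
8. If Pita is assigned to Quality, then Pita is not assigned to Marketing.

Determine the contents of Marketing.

Marketing = {Ivan, Jae, Omar, Rosa}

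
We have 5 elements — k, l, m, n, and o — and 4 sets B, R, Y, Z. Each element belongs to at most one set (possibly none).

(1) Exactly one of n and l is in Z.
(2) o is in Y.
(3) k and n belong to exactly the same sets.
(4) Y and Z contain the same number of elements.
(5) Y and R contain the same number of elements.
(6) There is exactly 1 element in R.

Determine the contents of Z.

Z = {l}

From (2): o ∈ Y.
Suppose k ∈ Z: no assignment then satisfies all the clues, so k ∉ Z.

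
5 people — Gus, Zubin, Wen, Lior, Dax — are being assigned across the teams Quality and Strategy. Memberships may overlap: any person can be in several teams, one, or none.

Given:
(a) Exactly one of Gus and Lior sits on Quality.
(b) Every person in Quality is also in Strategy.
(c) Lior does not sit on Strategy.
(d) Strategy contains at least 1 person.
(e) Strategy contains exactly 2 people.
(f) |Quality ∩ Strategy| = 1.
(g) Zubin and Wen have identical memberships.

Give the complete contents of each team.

Quality = {Gus}; Strategy = {Dax, Gus}

From (c): Lior ∉ Strategy.
(b) contrapositive: Lior ∉ Quality.
(a) (exactly one): Gus ∈ Quality.
(b) with Gus ∈ Quality: Gus ∈ Strategy.
Suppose Zubin ∈ Quality: no assignment then satisfies all the clues, so Zubin ∉ Quality.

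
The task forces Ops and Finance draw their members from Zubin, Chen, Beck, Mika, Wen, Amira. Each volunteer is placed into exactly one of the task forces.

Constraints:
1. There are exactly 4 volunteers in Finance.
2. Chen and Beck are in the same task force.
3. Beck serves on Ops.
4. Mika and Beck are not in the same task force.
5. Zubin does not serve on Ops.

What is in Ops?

Ops = {Beck, Chen}

From (3): Beck ∈ Ops.
From (5): Zubin ∉ Ops.
(2): Chen matches Beck: Chen ∈ Ops.
(4): Mika ∉ Ops.
Only one task force left: Zubin ∈ Finance.
Only one task force left: Mika ∈ Finance.
(1): only 4 candidates remain for Finance, so all are in.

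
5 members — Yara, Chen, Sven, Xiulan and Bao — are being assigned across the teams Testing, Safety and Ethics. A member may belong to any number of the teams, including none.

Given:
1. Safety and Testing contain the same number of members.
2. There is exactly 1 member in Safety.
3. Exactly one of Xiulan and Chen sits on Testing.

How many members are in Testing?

1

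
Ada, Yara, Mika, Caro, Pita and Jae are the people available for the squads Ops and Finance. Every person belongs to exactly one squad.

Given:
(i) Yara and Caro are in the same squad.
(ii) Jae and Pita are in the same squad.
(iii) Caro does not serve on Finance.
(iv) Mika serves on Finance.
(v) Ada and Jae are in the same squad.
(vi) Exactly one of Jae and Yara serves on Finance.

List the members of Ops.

From (iii): Caro ∉ Finance.
From (iv): Mika ∈ Finance.
(i): Yara matches Caro: Yara ∉ Finance.
(vi) (exactly one): Jae ∈ Finance.
Only one squad left: Yara ∈ Ops.
Only one squad left: Caro ∈ Ops.
(ii): Pita matches Jae: Pita ∉ Ops.
(ii): Pita matches Jae: Pita ∈ Finance.
(v): Ada matches Jae: Ada ∉ Ops.
(v): Ada matches Jae: Ada ∈ Finance.

Ops = {Caro, Yara}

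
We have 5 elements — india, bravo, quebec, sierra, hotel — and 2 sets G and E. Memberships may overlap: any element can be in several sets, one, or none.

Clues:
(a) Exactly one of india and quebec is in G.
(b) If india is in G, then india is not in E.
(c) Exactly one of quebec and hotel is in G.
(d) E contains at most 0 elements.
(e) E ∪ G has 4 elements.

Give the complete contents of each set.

G = {bravo, hotel, india, sierra}; E = {}

(d): E already has 0, so the rest are out.
Suppose india ∉ G: no assignment then satisfies all the clues, so india ∈ G.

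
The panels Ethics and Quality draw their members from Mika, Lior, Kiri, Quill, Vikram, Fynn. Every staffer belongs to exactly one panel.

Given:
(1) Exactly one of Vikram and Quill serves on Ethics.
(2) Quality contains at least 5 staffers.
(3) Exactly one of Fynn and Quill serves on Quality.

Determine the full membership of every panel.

Ethics = {Quill}; Quality = {Fynn, Kiri, Lior, Mika, Vikram}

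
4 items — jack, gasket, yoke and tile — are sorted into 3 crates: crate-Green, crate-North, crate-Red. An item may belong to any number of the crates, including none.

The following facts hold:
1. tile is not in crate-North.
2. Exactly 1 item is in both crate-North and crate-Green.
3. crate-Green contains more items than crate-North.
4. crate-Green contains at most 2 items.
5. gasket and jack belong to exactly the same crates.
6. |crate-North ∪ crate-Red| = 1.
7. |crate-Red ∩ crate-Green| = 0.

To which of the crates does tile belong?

tile: crate-Green

From (1): tile ∉ crate-North.
Suppose tile ∉ crate-Green: no assignment then satisfies all the clues, so tile ∈ crate-Green.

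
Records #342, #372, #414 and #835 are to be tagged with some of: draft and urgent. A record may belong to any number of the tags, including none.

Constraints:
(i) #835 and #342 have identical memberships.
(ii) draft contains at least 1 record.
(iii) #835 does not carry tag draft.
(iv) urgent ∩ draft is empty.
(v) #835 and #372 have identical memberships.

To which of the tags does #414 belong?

#414: draft

From (iii): #835 ∉ draft.
(i): #342 matches #835: #342 ∉ draft.
(v): #372 matches #835: #372 ∉ draft.
(ii): only 1 candidates remain for draft, so all are in.
(iv) (disjoint): #414 ∉ urgent.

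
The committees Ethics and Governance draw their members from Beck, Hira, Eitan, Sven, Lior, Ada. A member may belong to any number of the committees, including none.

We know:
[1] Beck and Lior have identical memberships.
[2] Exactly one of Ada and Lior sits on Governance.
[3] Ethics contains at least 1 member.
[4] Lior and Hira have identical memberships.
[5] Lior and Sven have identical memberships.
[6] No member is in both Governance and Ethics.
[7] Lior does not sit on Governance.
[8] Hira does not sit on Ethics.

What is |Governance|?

1

From (7): Lior ∉ Governance.
From (8): Hira ∉ Ethics.
(1): Beck matches Lior: Beck ∉ Governance.
(2) (exactly one): Ada ∈ Governance.
(4): Lior matches Hira: Lior ∉ Ethics.
(4): Hira matches Lior: Hira ∉ Governance.
(5): Sven matches Lior: Sven ∉ Ethics.
(5): Sven matches Lior: Sven ∉ Governance.
(6) (disjoint): Ada ∉ Ethics.
(1): Beck matches Lior: Beck ∉ Ethics.
(3): only 1 candidates remain for Ethics, so all are in.
(6) (disjoint): Eitan ∉ Governance.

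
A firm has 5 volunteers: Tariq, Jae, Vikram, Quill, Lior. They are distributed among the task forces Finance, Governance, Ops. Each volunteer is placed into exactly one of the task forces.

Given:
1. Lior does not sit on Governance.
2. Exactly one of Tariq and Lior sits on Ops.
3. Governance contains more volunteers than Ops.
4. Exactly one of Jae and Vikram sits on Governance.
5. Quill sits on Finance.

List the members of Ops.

Ops = {Lior}

From (1): Lior ∉ Governance.
From (5): Quill ∈ Finance.
Suppose Tariq ∈ Ops: no assignment then satisfies all the clues, so Tariq ∉ Ops.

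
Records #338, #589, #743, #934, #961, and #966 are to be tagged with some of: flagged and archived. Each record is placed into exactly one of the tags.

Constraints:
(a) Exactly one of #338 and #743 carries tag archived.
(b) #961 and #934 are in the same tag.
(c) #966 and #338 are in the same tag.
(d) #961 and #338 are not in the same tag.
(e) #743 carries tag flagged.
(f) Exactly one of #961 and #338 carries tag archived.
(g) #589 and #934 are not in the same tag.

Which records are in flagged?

flagged = {#743, #934, #961}

From (e): #743 ∈ flagged.
(a) (exactly one): #338 ∈ archived.
(c): #966 matches #338: #966 ∉ flagged.
(c): #966 matches #338: #966 ∈ archived.
(d): #961 ∉ archived.
Only one tag left: #961 ∈ flagged.
(b): #934 matches #961: #934 ∈ flagged.
(g): #589 ∉ flagged.
Only one tag left: #589 ∈ archived.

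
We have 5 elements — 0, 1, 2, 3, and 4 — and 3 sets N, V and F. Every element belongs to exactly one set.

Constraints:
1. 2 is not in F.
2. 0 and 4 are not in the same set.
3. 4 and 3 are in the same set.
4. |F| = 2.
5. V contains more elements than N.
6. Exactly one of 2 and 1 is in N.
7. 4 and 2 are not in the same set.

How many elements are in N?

1

From (1): 2 ∉ F.
Suppose 0 ∈ N: no assignment then satisfies all the clues, so 0 ∉ N.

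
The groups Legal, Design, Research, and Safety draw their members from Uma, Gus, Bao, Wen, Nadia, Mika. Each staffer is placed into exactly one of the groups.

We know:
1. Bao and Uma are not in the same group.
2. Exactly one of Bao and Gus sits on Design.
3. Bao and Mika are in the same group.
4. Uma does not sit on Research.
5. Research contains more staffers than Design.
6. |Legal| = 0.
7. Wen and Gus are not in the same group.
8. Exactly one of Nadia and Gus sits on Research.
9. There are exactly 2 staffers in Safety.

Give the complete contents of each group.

Legal = {}; Design = {Gus}; Research = {Bao, Mika, Nadia}; Safety = {Uma, Wen}

From (4): Uma ∉ Research.
(6): Legal already has 0, so the rest are out.
Suppose Uma ∈ Design: no assignment then satisfies all the clues, so Uma ∉ Design.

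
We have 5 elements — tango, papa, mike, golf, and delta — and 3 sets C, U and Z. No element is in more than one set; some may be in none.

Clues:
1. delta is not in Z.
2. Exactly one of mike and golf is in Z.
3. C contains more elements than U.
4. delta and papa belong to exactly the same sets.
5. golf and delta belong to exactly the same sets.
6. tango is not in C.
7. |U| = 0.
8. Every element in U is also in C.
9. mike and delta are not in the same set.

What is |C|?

3

From (1): delta ∉ Z.
From (6): tango ∉ C.
(4): papa matches delta: papa ∉ Z.
(5): golf matches delta: golf ∉ Z.
(7): U already has 0, so the rest are out.
(2) (exactly one): mike ∈ Z.
Suppose papa ∉ C: no assignment then satisfies all the clues, so papa ∈ C.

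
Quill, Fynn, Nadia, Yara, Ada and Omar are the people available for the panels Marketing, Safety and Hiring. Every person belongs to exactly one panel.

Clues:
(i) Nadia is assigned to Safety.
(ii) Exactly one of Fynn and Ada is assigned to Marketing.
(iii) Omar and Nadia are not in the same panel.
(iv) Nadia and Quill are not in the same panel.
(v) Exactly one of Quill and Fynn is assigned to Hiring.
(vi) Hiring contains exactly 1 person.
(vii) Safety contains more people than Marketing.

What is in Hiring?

From (i): Nadia ∈ Safety.
(iii): Omar ∉ Safety.
(iv): Quill ∉ Safety.
Suppose Quill ∉ Hiring: no assignment then satisfies all the clues, so Quill ∈ Hiring.

Hiring = {Quill}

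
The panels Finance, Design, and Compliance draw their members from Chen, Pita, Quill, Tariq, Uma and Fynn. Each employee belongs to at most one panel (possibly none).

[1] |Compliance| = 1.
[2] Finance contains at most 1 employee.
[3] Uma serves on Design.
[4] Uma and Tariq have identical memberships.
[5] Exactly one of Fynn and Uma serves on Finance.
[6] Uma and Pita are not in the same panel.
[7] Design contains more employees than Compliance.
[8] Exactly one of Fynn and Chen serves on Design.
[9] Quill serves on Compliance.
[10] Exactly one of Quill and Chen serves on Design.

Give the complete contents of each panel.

Finance = {Fynn}; Design = {Chen, Tariq, Uma}; Compliance = {Quill}

From (3): Uma ∈ Design.
From (9): Quill ∈ Compliance.
(1): Compliance already has 1, so the rest are out.
(4): Tariq matches Uma: Tariq ∉ Finance.
(4): Tariq matches Uma: Tariq ∈ Design.
(5) (exactly one): Fynn ∈ Finance.
(6): Pita ∉ Design.
(8) (exactly one): Chen ∈ Design.
(2): Finance already has 1, so the rest are out.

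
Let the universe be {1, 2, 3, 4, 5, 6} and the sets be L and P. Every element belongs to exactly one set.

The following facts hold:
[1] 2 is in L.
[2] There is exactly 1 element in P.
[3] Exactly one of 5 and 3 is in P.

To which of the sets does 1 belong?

From (1): 2 ∈ L.
Suppose 1 ∉ L: no assignment then satisfies all the clues, so 1 ∈ L.

1: L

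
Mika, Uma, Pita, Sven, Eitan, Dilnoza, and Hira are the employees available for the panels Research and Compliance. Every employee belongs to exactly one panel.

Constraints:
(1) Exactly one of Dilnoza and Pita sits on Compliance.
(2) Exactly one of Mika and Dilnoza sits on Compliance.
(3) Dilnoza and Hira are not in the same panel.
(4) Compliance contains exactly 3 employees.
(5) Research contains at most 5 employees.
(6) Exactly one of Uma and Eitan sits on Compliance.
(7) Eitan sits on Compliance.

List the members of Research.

Research = {Hira, Mika, Pita, Uma}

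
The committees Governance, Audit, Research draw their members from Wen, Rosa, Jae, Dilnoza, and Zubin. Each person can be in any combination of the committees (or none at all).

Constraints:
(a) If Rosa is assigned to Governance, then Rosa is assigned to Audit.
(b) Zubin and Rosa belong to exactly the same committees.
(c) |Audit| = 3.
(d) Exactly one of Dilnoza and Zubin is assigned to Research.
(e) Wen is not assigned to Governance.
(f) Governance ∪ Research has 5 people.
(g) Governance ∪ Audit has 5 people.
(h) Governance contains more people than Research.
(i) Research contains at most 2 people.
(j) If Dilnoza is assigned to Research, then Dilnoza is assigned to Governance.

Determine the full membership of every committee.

Governance = {Dilnoza, Jae, Rosa, Zubin}; Audit = {Rosa, Wen, Zubin}; Research = {Dilnoza, Wen}

From (e): Wen ∉ Governance.
Suppose Wen ∉ Audit: no assignment then satisfies all the clues, so Wen ∈ Audit.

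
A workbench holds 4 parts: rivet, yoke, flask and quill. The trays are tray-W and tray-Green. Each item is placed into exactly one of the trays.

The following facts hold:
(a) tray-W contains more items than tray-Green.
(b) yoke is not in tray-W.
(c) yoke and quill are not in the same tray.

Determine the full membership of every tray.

tray-W = {flask, quill, rivet}; tray-Green = {yoke}

From (b): yoke ∉ tray-W.
Only one tray left: yoke ∈ tray-Green.
(c): quill ∉ tray-Green.
Only one tray left: quill ∈ tray-W.
Suppose rivet ∉ tray-W: no assignment then satisfies all the clues, so rivet ∈ tray-W.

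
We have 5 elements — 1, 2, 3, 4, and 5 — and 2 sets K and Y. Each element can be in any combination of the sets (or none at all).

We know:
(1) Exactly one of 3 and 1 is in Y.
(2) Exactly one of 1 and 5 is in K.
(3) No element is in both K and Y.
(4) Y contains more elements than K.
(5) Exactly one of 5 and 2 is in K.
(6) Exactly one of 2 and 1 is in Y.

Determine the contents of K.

K = {5}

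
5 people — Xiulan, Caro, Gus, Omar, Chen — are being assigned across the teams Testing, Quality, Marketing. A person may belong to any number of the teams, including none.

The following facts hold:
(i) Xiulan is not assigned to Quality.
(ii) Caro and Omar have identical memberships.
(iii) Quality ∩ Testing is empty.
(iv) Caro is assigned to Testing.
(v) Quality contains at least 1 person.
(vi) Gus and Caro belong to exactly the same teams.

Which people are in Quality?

From (i): Xiulan ∉ Quality.
From (iv): Caro ∈ Testing.
(ii): Omar matches Caro: Omar ∈ Testing.
(iii) (disjoint): Caro ∉ Quality.
(iii) (disjoint): Omar ∉ Quality.
(vi): Gus matches Caro: Gus ∈ Testing.
(vi): Gus matches Caro: Gus ∉ Quality.
(v): only 1 candidates remain for Quality, so all are in.
(iii) (disjoint): Chen ∉ Testing.

Quality = {Chen}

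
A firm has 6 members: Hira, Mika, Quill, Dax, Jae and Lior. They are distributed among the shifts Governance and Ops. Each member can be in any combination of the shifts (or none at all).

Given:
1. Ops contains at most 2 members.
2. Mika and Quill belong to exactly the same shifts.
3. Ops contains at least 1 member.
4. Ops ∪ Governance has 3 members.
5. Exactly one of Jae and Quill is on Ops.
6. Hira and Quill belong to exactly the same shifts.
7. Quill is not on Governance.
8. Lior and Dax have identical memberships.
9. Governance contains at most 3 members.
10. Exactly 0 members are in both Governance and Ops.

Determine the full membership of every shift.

Governance = {Dax, Lior}; Ops = {Jae}

From (7): Quill ∉ Governance.
(2): Mika matches Quill: Mika ∉ Governance.
(6): Hira matches Quill: Hira ∉ Governance.
Suppose Hira ∈ Ops: no assignment then satisfies all the clues, so Hira ∉ Ops.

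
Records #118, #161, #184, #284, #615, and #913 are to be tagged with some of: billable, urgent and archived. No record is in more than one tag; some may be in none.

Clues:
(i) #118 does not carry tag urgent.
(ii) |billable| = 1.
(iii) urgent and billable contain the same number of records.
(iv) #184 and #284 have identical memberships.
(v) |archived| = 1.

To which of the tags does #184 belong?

#184: none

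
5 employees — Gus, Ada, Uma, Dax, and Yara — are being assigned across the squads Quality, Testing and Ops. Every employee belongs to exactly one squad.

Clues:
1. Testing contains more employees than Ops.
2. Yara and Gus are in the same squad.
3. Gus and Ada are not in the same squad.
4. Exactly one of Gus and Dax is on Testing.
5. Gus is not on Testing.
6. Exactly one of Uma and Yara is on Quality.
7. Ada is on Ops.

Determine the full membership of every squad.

From (5): Gus ∉ Testing.
From (7): Ada ∈ Ops.
(2): Yara matches Gus: Yara ∉ Testing.
(3): Gus ∉ Ops.
(4) (exactly one): Dax ∈ Testing.
Only one squad left: Gus ∈ Quality.
(2): Yara matches Gus: Yara ∈ Quality.
(6) (exactly one): Uma ∉ Quality.
Suppose Uma ∉ Testing: no assignment then satisfies all the clues, so Uma ∈ Testing.

Quality = {Gus, Yara}; Testing = {Dax, Uma}; Ops = {Ada}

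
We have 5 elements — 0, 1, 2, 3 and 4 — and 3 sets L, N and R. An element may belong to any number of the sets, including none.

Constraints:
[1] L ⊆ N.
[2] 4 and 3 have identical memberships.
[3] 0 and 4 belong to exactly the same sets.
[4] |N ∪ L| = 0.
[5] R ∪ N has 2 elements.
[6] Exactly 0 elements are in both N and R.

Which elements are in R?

R = {1, 2}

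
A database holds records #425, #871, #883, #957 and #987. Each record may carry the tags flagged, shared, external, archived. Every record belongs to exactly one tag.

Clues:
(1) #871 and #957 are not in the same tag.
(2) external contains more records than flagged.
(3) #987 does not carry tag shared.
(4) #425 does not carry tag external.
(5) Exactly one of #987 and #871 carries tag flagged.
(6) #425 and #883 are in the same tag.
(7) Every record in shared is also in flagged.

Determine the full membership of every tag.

flagged = {#871}; shared = {}; external = {#957, #987}; archived = {#425, #883}

From (3): #987 ∉ shared.
From (4): #425 ∉ external.
(6): #883 matches #425: #883 ∉ external.
Suppose #425 ∈ flagged: no assignment then satisfies all the clues, so #425 ∉ flagged.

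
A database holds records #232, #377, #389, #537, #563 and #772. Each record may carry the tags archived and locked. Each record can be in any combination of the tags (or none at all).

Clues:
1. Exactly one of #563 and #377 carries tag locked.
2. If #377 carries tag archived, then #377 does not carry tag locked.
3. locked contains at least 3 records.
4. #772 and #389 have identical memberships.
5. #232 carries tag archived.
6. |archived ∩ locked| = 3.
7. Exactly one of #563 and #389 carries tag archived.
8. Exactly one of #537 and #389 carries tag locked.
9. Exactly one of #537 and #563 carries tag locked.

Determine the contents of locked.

locked = {#232, #389, #563, #772}

From (5): #232 ∈ archived.
Suppose #232 ∉ locked: no assignment then satisfies all the clues, so #232 ∈ locked.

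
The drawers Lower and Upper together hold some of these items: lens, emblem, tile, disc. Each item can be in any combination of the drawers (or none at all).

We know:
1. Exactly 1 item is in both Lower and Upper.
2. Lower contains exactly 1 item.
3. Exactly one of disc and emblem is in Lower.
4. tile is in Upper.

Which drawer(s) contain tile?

tile: Upper

From (4): tile ∈ Upper.
Suppose tile ∈ Lower: no assignment then satisfies all the clues, so tile ∉ Lower.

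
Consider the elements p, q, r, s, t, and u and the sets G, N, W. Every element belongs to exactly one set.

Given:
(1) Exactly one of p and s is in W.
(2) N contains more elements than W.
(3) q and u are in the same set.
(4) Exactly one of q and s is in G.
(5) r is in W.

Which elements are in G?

From (5): r ∈ W.
Suppose p ∈ G: no assignment then satisfies all the clues, so p ∉ G.

G = {s}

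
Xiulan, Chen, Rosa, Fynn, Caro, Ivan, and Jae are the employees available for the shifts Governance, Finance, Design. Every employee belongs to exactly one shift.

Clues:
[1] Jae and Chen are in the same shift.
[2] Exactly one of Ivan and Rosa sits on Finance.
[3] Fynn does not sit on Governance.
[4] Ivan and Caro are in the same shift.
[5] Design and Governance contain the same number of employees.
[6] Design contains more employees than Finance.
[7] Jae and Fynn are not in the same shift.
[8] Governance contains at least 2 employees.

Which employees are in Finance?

Finance = {Rosa}

From (3): Fynn ∉ Governance.
Suppose Xiulan ∈ Finance: no assignment then satisfies all the clues, so Xiulan ∉ Finance.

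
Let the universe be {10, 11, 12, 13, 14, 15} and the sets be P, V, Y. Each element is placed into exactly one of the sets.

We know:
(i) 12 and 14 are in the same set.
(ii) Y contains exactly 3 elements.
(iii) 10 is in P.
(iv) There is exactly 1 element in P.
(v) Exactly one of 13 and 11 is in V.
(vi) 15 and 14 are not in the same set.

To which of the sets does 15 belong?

15: V

From (iii): 10 ∈ P.
(iv): P already has 1, so the rest are out.
Suppose 15 ∉ V: no assignment then satisfies all the clues, so 15 ∈ V.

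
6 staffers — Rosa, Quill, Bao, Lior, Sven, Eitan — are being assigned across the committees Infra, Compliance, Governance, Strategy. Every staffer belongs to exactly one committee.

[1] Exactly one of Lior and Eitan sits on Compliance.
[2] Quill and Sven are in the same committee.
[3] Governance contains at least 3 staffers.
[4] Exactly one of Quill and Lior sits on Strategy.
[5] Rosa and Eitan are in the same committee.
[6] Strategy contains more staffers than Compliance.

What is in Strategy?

Strategy = {Quill, Sven}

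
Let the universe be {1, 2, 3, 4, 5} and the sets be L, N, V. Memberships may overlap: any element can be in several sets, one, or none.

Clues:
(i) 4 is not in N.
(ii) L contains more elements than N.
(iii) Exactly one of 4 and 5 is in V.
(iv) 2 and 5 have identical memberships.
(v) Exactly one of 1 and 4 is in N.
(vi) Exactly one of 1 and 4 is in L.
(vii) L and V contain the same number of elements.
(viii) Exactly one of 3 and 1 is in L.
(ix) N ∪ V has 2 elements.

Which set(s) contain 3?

From (i): 4 ∉ N.
(v) (exactly one): 1 ∈ N.
Suppose 3 ∉ L: no assignment then satisfies all the clues, so 3 ∈ L.

3: L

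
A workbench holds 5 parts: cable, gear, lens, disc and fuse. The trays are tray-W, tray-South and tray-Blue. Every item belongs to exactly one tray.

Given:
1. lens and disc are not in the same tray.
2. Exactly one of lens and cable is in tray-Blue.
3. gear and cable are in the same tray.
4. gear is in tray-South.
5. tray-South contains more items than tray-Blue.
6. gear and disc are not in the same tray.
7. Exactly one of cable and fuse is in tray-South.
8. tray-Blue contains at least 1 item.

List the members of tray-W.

tray-W = {disc, fuse}

From (4): gear ∈ tray-South.
(3): cable matches gear: cable ∉ tray-W.
(3): cable matches gear: cable ∈ tray-South.
(6): disc ∉ tray-South.
(7) (exactly one): fuse ∉ tray-South.
(2) (exactly one): lens ∈ tray-Blue.
(1): disc ∉ tray-Blue.
Only one tray left: disc ∈ tray-W.
Suppose fuse ∉ tray-W: no assignment then satisfies all the clues, so fuse ∈ tray-W.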